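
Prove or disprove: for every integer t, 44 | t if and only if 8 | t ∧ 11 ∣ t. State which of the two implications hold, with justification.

(⇒) This fails: take t = 44. Certainly 44 ∣ 44, but 8 ∤ 44.

(⇐) Suppose 8 ∣ t and 11 ∣ t. Any common multiple of 8 and 11 is a multiple of their lcm; here gcd(8, 11) = 1, so lcm(8, 11) = 8·11 = 88, so 88 ∣ t. Since 44 ∣ 88, it follows that 44 ∣ t.

Not equivalent: only (⇐) holds.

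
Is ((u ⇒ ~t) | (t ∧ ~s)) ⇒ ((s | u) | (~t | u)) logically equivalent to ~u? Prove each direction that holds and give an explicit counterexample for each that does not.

Neither implication holds.

Forward direction. This fails. Under s = F, u = T, t = F, the left side is true but the right side is false.

Converse. This fails. Under s = F, u = F, t = T, the left side is false but the right side is true.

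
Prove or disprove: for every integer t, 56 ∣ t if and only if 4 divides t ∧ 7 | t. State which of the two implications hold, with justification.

(→) If 56 ∣ t, write t = 56q. Since 56 = 14·4, t = 4·(14q), so 4 ∣ t; and since 56 = 8·7, t = 7·(8q), so 7 ∣ t.

(←) This fails: take t = 28. Both 4 ∣ 28 and 7 ∣ 28, yet 28 is not a multiple of 56 (since 28 = 0·56 + 28), so 56 ∤ 28.

(⇒) holds; (⇐) fails.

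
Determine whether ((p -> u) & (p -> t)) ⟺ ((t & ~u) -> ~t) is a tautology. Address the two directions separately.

(⇒) This fails. Under p = F, t = T, u = F, the left side is true but the right side is false.

(⇐) This fails. Under p = T, t = F, u = F, the left side is false but the right side is true.

Neither implication holds.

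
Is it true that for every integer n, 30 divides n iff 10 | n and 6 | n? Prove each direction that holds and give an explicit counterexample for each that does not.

Both directions hold; the statement is true.

(⇒) If 30 ∣ n, write n = 30q. Since 30 = 3·10, n = 10·(3q), so 10 ∣ n; and since 30 = 5·6, n = 6·(5q), so 6 ∣ n.

(⇐) Suppose 10 ∣ n and 6 ∣ n. Any common multiple of 10 and 6 is a multiple of their lcm; here lcm(10, 6) = 10·6/gcd(10, 6) = 60/2 = 30, so 30 ∣ n.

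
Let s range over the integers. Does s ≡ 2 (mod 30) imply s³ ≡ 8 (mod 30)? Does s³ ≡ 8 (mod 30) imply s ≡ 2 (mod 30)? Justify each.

(→) Suppose s ≡ 2 (mod 30). Write s = 30j + 2. Then (30j + 2)³ = 27000j³ + 5400j² + 360j + 8 = 30(900j³ + 180j² + 12j) + 8, so s³ ≡ 8 (mod 30).

(←) Conversely, suppose s³ ≡ 8 (mod 30). The only residue r in {0, …, 29} with r³ ≡ 8 (mod 30) is r = 2, so s ≡ 2 (mod 30).

Both implications hold.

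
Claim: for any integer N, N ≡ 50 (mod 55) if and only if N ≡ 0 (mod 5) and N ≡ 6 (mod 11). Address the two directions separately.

The biconditional holds.

(⟸) If N ≡ 0 (mod 5) and N ≡ 6 (mod 11), then by the Chinese remainder theorem N ≡ 50 (mod 55). This is exactly N ≡ 50 (mod 55).

(⟹) Suppose N ≡ 50 (mod 55); write N = 55j + 50. Since 5 ∣ 55, reducing mod 5 gives N ≡ 50 ≡ 0 (mod 5); since 11 ∣ 55, reducing mod 11 gives N ≡ 50 ≡ 6 (mod 11).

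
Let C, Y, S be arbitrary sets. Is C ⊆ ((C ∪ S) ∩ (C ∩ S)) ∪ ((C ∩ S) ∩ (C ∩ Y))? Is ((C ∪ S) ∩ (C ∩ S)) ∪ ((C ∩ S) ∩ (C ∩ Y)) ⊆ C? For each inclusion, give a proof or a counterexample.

Only the reverse inclusion holds.

Forward inclusion. This inclusion fails. Take C = {1}, Y = ∅, S = ∅; then 1 ∈ C but 1 ∉ ((C ∪ S) ∩ (C ∩ S)) ∪ ((C ∩ S) ∩ (C ∩ Y)).

Reverse inclusion. Let x ∈ ((C ∪ S) ∩ (C ∩ S)) ∪ ((C ∩ S) ∩ (C ∩ Y)). Then either x ∈ C ∩ S and x ∉ Y; or x ∈ C ∩ Y ∩ S. In each case x ∈ C, so ((C ∪ S) ∩ (C ∩ S)) ∪ ((C ∩ S) ∩ (C ∩ Y)) ⊆ C.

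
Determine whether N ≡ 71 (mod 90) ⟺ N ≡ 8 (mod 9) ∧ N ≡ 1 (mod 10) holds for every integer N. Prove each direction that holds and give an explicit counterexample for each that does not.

Both implications hold.

[⇒] Suppose N ≡ 71 (mod 90); write N = 90j + 71. Since 9 ∣ 90, reducing mod 9 gives N ≡ 71 ≡ 8 (mod 9); since 10 ∣ 90, reducing mod 10 gives N ≡ 71 ≡ 1 (mod 10).

[⇐] Conversely, if N ≡ 8 (mod 9) and N ≡ 1 (mod 10), then by the Chinese remainder theorem N ≡ 71 (mod 90). This is exactly N ≡ 71 (mod 90).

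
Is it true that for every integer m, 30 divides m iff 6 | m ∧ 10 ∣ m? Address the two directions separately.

Equivalent; both directions hold.

(→) If 30 ∣ m, write m = 30q. Since 30 = 5·6, m = 6·(5q), so 6 ∣ m; and since 30 = 3·10, m = 10·(3q), so 10 ∣ m.

(←) Suppose 6 ∣ m and 10 ∣ m. Any common multiple of 6 and 10 is a multiple of their lcm; here lcm(6, 10) = 6·10/gcd(6, 10) = 60/2 = 30, so 30 ∣ m.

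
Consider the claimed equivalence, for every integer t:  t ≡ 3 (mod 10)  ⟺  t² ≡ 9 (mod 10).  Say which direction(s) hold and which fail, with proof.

Not equivalent: only (⇒) holds.

[⇐] This fails: take t = 7. Then 7² = 49 ≡ 9 (mod 10), yet 7 ≡ 7 (mod 10), not 3.

[⇒] Suppose t ≡ 3 (mod 10). Write t = 10j + 3. Then (10j + 3)² = 100j² + 60j + 9 = 10(10j² + 6j) + 9, so t² ≡ 9 (mod 10).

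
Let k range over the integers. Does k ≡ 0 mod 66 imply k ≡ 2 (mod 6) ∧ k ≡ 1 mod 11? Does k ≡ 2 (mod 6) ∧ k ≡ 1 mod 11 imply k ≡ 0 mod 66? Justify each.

Neither implication holds.

Forward direction. This fails: k = 0 gives 0 ≡ 0 (mod 66) but 0 ≡ 0 (mod 6), so the conjunction on the right does not hold.

Converse. This fails: k = 56 satisfies both congruences on the right (56 ≡ 2 mod 6 and 56 ≡ 1 mod 11) yet 56 ≡ 56 (mod 66), not 0.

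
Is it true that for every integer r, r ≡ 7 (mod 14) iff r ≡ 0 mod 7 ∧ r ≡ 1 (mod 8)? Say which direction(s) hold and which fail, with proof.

(→) This fails: r = 35 gives 35 ≡ 7 (mod 14) but 35 ≡ 3 (mod 8), so the conjunction on the right does not hold.

(←) Conversely, if r ≡ 0 (mod 7) and r ≡ 1 (mod 8), then by the Chinese remainder theorem r ≡ 49 (mod 56). Since 49 ≡ 7 (mod 14) and 14 ∣ 56, we get r ≡ 7 (mod 14).

The forward direction fails; the converse holds.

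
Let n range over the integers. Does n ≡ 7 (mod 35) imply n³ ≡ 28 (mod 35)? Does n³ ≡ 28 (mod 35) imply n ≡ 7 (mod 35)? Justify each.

Both directions hold.

(⇒) Suppose n ≡ 7 (mod 35). Write n = 35j + 7. Then (35j + 7)³ = 42875j³ + 25725j² + 5145j + 343 = 35(1225j³ + 735j² + 147j + 9) + 28, so n³ ≡ 28 (mod 35).

(⇐) Conversely, suppose n³ ≡ 28 (mod 35). The only residue r in {0, …, 34} with r³ ≡ 28 (mod 35) is r = 7, so n ≡ 7 (mod 35).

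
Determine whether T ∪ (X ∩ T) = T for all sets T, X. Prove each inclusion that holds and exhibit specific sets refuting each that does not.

Both inclusions hold.

(⟸) Let x ∈ T. Then either x ∈ T and x ∉ X; or x ∈ T ∩ X. In each case x ∈ T ∪ (X ∩ T), so T ⊆ T ∪ (X ∩ T).

(⟹) Let x ∈ T ∪ (X ∩ T). Then either x ∈ T and x ∉ X; or x ∈ T ∩ X. In each case x ∈ T, so T ∪ (X ∩ T) ⊆ T.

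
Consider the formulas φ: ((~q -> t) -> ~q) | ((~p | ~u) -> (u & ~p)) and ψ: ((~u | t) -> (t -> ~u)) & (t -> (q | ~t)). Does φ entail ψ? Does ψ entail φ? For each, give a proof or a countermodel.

Neither implication holds.

[⇒] This fails. Under q = F, u = F, t = T, p = F, the left side is true but the right side is false.

[⇐] This fails. Under q = T, u = F, t = F, p = F, the left side is false but the right side is true.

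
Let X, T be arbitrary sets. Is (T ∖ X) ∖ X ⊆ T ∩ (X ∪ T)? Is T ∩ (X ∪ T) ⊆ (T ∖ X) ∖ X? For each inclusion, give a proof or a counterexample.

The sets are not equal: only the forward inclusion holds.

(⟹) Let x ∈ (T ∖ X) ∖ X. Then x ∈ T and x ∉ X, from which x ∈ T ∩ (X ∪ T).

(⟸) This inclusion fails. Take X = {1}, T = {1}; then 1 ∈ T ∩ (X ∪ T) but 1 ∉ (T ∖ X) ∖ X.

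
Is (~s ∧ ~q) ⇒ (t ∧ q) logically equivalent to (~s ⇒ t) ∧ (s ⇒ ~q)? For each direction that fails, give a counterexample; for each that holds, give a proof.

Neither implication holds.

Forward direction. This fails. Under q = T, s = F, t = F, the left side is true but the right side is false.

Converse. This fails. Under q = F, s = F, t = T, the left side is false but the right side is true.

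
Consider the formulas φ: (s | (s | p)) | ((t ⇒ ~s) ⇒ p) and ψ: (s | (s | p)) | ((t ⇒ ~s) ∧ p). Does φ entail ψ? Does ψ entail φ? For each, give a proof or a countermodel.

Both implications hold.

(⟹) Assume the antecedent. If p is true, (s | (s | p)) | ((t ⇒ ~s) ∧ p) reduces to true regardless of the other variables. If p is false, the antecedent forces (p = F, s = T, t = F) or (p = F, s = T, t = T), and (s | (s | p)) | ((t ⇒ ~s) ∧ p) holds there. Either way (s | (s | p)) | ((t ⇒ ~s) ∧ p) holds.

(⟸) Assume the antecedent. If p is true, (s | (s | p)) | ((t ⇒ ~s) ⇒ p) reduces to true regardless of the other variables. If p is false, the antecedent forces (p = F, s = T, t = F) or (p = F, s = T, t = T), and (s | (s | p)) | ((t ⇒ ~s) ⇒ p) holds there. Either way (s | (s | p)) | ((t ⇒ ~s) ⇒ p) holds.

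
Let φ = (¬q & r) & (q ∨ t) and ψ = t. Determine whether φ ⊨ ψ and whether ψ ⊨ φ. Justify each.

Not equivalent: only (⇒) holds.

[⇒] Assume the antecedent. If r is true, the antecedent forces (r = T, t = T, q = F), and t holds there. If r is false, the antecedent cannot hold. Either way t holds.

[⇐] This fails. Under r = F, t = T, q = F, the left side is false but the right side is true.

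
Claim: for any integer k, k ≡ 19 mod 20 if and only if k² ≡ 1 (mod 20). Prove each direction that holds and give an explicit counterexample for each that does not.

Only the forward direction holds.

[⇒] Suppose k ≡ 19 mod 20. Write k = 20j + 19. Then (20j + 19)² = 400j² + 760j + 361 = 20(20j² + 38j + 18) + 1, so k² ≡ 1 (mod 20).

[⇐] This fails: take k = 1. Then 1² = 1 ≡ 1 (mod 20), yet 1 ≡ 1 (mod 20), not 19.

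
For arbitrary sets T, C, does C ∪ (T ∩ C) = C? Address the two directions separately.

(⟸) Let x ∈ C. Then either x ∈ C and x ∉ T; or x ∈ T ∩ C. In each case x ∈ C ∪ (T ∩ C), so C ⊆ C ∪ (T ∩ C).

(⟹) Let x ∈ C ∪ (T ∩ C). Then either x ∈ C and x ∉ T; or x ∈ T ∩ C. In each case x ∈ C, so C ∪ (T ∩ C) ⊆ C.

Both inclusions hold.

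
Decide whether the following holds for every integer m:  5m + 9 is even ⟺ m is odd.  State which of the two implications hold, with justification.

Both directions hold; the statement is true.

(←) Suppose m is odd; write m = 2j + 1. Then 5m + 9 = 5·(2j + 1) + 9 = 2·5j + 14, which is even.

(→) Suppose 5m + 9 is even. Since 5 is odd, 5m and m have the same parity, so 5m + 9 ≡ m + 9 (mod 2). As 9 is odd, 5m + 9 is even exactly when m is odd. Thus m is odd.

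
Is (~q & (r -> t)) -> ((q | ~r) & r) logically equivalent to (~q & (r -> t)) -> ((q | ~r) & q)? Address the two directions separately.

(⇒) Assume the antecedent. If q is true, the consequent reduces to true regardless of the other variables. If q is false, the antecedent forces (r = T, t = F, q = F), and the consequent holds there. Either way the consequent holds.

(⇐) Assume the antecedent. If q is true, the consequent reduces to true regardless of the other variables. If q is false, the antecedent forces (r = T, t = F, q = F), and the consequent holds there. Either way the consequent holds.

Both directions hold; the statement is true.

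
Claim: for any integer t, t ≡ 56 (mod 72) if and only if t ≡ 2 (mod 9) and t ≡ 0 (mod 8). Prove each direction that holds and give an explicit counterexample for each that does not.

Both directions hold.

(⇒) Suppose t ≡ 56 (mod 72); write t = 72j + 56. Since 9 ∣ 72, reducing mod 9 gives t ≡ 56 ≡ 2 (mod 9); since 8 ∣ 72, reducing mod 8 gives t ≡ 56 ≡ 0 (mod 8).

(⇐) Conversely, if t ≡ 2 (mod 9) and t ≡ 0 (mod 8), then by the Chinese remainder theorem t ≡ 56 (mod 72). This is exactly t ≡ 56 (mod 72).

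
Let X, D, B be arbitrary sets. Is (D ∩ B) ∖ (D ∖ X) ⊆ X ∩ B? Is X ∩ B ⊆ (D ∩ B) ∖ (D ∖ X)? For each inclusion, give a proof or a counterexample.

Forward inclusion. Let x ∈ (D ∩ B) ∖ (D ∖ X). Then x ∈ X ∩ D ∩ B, from which x ∈ X ∩ B.

Reverse inclusion. This inclusion fails. Take X = {1}, D = ∅, B = {1}; then 1 ∈ X ∩ B but 1 ∉ (D ∩ B) ∖ (D ∖ X).

(⊆) holds; (⊇) fails.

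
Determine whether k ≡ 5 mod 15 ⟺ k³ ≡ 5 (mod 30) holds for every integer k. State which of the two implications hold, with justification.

Not equivalent: only (⇐) holds.

[⇒] This fails: take k = 20. Then 20 ≡ 5 (mod 15), but 20³ = 8000 ≡ 20 (mod 30), not 5.

[⇐] Conversely, the residues r modulo 30 with r³ ≡ 5 (mod 30) are exactly {5}, and each is ≡ 5 (mod 15).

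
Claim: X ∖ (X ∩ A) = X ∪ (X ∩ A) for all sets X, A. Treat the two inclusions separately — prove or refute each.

(⊆) Let x ∈ X ∖ (X ∩ A). Then x ∈ X and x ∉ A, from which x ∈ X ∪ (X ∩ A).

(⊇) This inclusion fails. Take X = {1}, A = {1}; then 1 ∈ X ∪ (X ∩ A) but 1 ∉ X ∖ (X ∩ A).

Only the forward inclusion holds.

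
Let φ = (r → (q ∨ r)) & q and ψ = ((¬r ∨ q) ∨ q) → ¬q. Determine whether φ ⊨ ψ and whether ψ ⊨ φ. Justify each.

[⇒] This fails. Under q = T, r = F, the left side is true but the right side is false.

[⇐] This fails. Under q = F, r = F, the left side is false but the right side is true.

Both directions fail.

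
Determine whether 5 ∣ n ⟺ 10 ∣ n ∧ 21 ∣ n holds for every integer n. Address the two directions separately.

(←) Suppose 10 ∣ n and 21 ∣ n. Any common multiple of 10 and 21 is a multiple of their lcm; here gcd(10, 21) = 1, so lcm(10, 21) = 10·21 = 210, so 210 ∣ n. Since 5 ∣ 210, it follows that 5 ∣ n.

(→) This fails: take n = 5. Certainly 5 ∣ 5, but 10 ∤ 5.

Only the reverse direction holds.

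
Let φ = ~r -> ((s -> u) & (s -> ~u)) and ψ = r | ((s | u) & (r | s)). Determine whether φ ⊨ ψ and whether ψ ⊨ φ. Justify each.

(→) This fails. Under u = F, r = F, s = F, the left side is true but the right side is false.

(←) This fails. Under u = F, r = F, s = T, the left side is false but the right side is true.

Neither direction holds.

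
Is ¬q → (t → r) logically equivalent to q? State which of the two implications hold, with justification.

Only the reverse direction holds.

[⇐] Assume the antecedent. If t is true, the antecedent forces (t = T, q = T, r = F) or (t = T, q = T, r = T), and ¬q → (t → r) holds there. If t is false, ¬q → (t → r) reduces to true regardless of the other variables. Either way ¬q → (t → r) holds.

[⇒] This fails. Under t = F, q = F, r = F, the left side is true but the right side is false.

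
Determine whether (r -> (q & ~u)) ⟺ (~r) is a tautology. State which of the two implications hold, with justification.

[⇒] This fails. Under u = F, q = T, r = T, the left side is true but the right side is false.

[⇐] Assume the antecedent. If u is true, the antecedent forces (u = T, q = F, r = F) or (u = T, q = T, r = F), and r -> (q & ~u) holds there. If u is false, the antecedent forces (u = F, q = F, r = F) or (u = F, q = T, r = F), and r -> (q & ~u) holds there. Either way r -> (q & ~u) holds.

Not equivalent: only (⇐) holds.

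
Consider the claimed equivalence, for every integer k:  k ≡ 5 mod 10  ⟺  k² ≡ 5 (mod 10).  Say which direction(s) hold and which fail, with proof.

Equivalent; both directions hold.

(→) Suppose k ≡ 5 mod 10. Write k = 10j + 5. Then (10j + 5)² = 100j² + 100j + 25 = 10(10j² + 10j + 2) + 5, so k² ≡ 5 (mod 10).

(←) For the converse, argue contrapositively. If k ≢ 5 (mod 10), then k is congruent to one of 0, 1, 2, 3, 4, 6, 7, 8, 9 modulo 10, and these give k² ≡ 0, 1, 4, 9, 6, 6, 9, 4, 1 respectively — never 5.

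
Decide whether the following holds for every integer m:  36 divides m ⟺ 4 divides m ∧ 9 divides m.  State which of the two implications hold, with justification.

(⇐) Suppose 4 ∣ m and 9 ∣ m. Any common multiple of 4 and 9 is a multiple of their lcm; here gcd(4, 9) = 1, so lcm(4, 9) = 4·9 = 36, so 36 ∣ m.

(⇒) If 36 ∣ m, write m = 36q. Since 36 = 9·4, m = 4·(9q), so 4 ∣ m; and since 36 = 4·9, m = 9·(4q), so 9 ∣ m.

Equivalent; both directions hold.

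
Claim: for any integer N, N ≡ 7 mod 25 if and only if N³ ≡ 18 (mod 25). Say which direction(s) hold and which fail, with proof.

Both directions hold.

(⟹) Suppose N ≡ 7 mod 25. Write N = 25j + 7. Then (25j + 7)³ = 15625j³ + 13125j² + 3675j + 343 = 25(625j³ + 525j² + 147j + 13) + 18, so N³ ≡ 18 (mod 25).

(⟸) Conversely, suppose N³ ≡ 18 (mod 25). The only residue r in {0, …, 24} with r³ ≡ 18 (mod 25) is r = 7, so N ≡ 7 (mod 25).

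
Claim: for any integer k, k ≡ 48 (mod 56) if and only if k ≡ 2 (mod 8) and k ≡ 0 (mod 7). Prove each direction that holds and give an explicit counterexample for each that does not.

(⇒) This fails: k = 48 gives 48 ≡ 48 (mod 56) but 48 ≡ 0 (mod 8), so the conjunction on the right does not hold.

(⇐) This fails: k = 42 satisfies both congruences on the right (42 ≡ 2 mod 8 and 42 ≡ 0 mod 7) yet 42 ≡ 42 (mod 56), not 48.

Neither direction holds.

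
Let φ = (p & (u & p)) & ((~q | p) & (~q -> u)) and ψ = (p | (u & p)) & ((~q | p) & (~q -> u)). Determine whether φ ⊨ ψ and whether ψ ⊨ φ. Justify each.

(⟹) Assume the antecedent. If u is true, the antecedent forces (u = T, q = F, p = T) or (u = T, q = T, p = T), and the consequent holds there. If u is false, the antecedent cannot hold. Either way the consequent holds.

(⟸) This fails. Under u = F, q = T, p = T, the left side is false but the right side is true.

Only the forward implication holds.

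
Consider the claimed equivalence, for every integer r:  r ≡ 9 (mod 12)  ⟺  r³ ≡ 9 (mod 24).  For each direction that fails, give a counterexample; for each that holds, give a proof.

Only the converse holds.

(→) This fails: take r = 21. Then 21 ≡ 9 (mod 12), but 21³ = 9261 ≡ 21 (mod 24), not 9.

(←) Conversely, the residues r modulo 24 with r³ ≡ 9 (mod 24) are exactly {9}, and each is ≡ 9 (mod 12).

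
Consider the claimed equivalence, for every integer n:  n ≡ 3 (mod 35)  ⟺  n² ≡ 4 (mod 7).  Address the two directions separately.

(⇒) fails and (⇐) fails.

[⇒] This fails: take n = 3. Then 3 ≡ 3 (mod 35), but 3² = 9 ≡ 2 (mod 7), not 4.

[⇐] This fails: take n = 2. Then 2² = 4 ≡ 4 (mod 7), yet 2 ≡ 2 (mod 35), not 3.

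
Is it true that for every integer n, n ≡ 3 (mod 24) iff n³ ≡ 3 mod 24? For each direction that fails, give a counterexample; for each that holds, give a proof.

Both directions hold.

[⇒] Suppose n ≡ 3 (mod 24). Write n = 24j + 3. Then (24j + 3)³ = 13824j³ + 5184j² + 648j + 27 = 24(576j³ + 216j² + 27j + 1) + 3, so n³ ≡ 3 (mod 24).

[⇐] Conversely, suppose n³ ≡ 3 (mod 24). The only residue r in {0, …, 23} with r³ ≡ 3 (mod 24) is r = 3, so n ≡ 3 (mod 24).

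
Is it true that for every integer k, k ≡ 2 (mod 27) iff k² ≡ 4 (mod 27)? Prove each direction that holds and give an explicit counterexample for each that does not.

Only the forward implication holds.

(⇒) Suppose k ≡ 2 (mod 27). Write k = 27j + 2. Then (27j + 2)² = 729j² + 108j + 4 = 27(27j² + 4j) + 4, so k² ≡ 4 (mod 27).

(⇐) This fails: take k = 25. Then 25² = 625 ≡ 4 (mod 27), yet 25 ≡ 25 (mod 27), not 2.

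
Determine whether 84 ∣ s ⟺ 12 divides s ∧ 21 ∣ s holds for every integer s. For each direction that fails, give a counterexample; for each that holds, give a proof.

(⟹) If 84 ∣ s, write s = 84q. Since 84 = 7·12, s = 12·(7q), so 12 ∣ s; and since 84 = 4·21, s = 21·(4q), so 21 ∣ s.

(⟸) Suppose 12 ∣ s and 21 ∣ s. Any common multiple of 12 and 21 is a multiple of their lcm; here lcm(12, 21) = 12·21/gcd(12, 21) = 252/3 = 84, so 84 ∣ s.

Both directions hold; the statement is true.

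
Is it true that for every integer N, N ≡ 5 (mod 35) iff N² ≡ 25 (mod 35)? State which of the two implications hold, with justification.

Only the forward implication holds.

Forward direction. Suppose N ≡ 5 (mod 35). Write N = 35j + 5. Then (35j + 5)² = 1225j² + 350j + 25 = 35(35j² + 10j) + 25, so N² ≡ 25 (mod 35).

Converse. This fails: take N = 30. Then 30² = 900 ≡ 25 (mod 35), yet 30 ≡ 30 (mod 35), not 5.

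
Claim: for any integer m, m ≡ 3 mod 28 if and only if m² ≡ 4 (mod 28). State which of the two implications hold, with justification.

Both directions fail.

(⟹) This fails: take m = 3. Then 3 ≡ 3 (mod 28), but 3² = 9 ≡ 9 (mod 28), not 4.

(⟸) This fails: take m = 2. Then 2² = 4 ≡ 4 (mod 28), yet 2 ≡ 2 (mod 28), not 3.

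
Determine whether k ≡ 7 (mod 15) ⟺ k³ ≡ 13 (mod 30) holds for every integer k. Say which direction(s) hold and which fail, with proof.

(→) This fails: take k = 22. Then 22 ≡ 7 (mod 15), but 22³ = 10648 ≡ 28 (mod 30), not 13.

(←) Conversely, the residues r modulo 30 with r³ ≡ 13 (mod 30) are exactly {7}, and each is ≡ 7 (mod 15).

Only the reverse direction holds.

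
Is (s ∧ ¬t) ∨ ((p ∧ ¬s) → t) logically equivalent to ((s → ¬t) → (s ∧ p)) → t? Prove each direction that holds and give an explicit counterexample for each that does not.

Neither direction holds.

Forward direction. This fails. Under t = F, p = T, s = T, the left side is true but the right side is false.

Converse. This fails. Under t = F, p = T, s = F, the left side is false but the right side is true.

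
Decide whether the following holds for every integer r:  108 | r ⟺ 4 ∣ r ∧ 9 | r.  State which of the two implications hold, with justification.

(⇒) If 108 ∣ r, write r = 108q. Since 108 = 27·4, r = 4·(27q), so 4 ∣ r; and since 108 = 12·9, r = 9·(12q), so 9 ∣ r.

(⇐) This fails: take r = 36. Both 4 ∣ 36 and 9 ∣ 36, yet 36 is not a multiple of 108 (since 36 = 0·108 + 36), so 108 ∤ 36.

Only the forward direction holds.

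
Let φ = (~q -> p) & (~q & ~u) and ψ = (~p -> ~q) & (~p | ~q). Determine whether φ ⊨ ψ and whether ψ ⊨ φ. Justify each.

The forward direction holds; the converse fails.

(⟹) Assume the antecedent. If p is true, the antecedent forces (p = T, u = F, q = F), and (~p -> ~q) & (~p | ~q) holds there. If p is false, the antecedent cannot hold. Either way (~p -> ~q) & (~p | ~q) holds.

(⟸) This fails. Under p = F, u = F, q = F, the left side is false but the right side is true.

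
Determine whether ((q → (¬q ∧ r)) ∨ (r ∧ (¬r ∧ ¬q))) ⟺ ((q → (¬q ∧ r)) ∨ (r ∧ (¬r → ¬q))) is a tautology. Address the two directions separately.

[⇒] Assume the antecedent. If r is true, the consequent reduces to true regardless of the other variables. If r is false, the antecedent forces (r = F, q = F), and the consequent holds there. Either way the consequent holds.

[⇐] This fails. Under r = T, q = T, the left side is false but the right side is true.

Only the forward implication holds.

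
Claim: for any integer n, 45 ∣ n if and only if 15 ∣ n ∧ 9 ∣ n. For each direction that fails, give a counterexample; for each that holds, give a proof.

Converse. Suppose 15 ∣ n and 9 ∣ n. Any common multiple of 15 and 9 is a multiple of their lcm; here lcm(15, 9) = 15·9/gcd(15, 9) = 135/3 = 45, so 45 ∣ n.

Forward direction. If 45 ∣ n, write n = 45q. Since 45 = 3·15, n = 15·(3q), so 15 ∣ n; and since 45 = 5·9, n = 9·(5q), so 9 ∣ n.

Both directions hold.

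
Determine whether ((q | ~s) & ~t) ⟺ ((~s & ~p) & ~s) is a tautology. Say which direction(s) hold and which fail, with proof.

Neither implication holds.

Forward direction. This fails. Under t = F, p = T, q = F, s = F, the left side is true but the right side is false.

Converse. This fails. Under t = T, p = F, q = F, s = F, the left side is false but the right side is true.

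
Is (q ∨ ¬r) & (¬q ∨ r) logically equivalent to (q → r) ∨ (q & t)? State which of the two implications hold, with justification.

Only the forward direction holds.

[⇒] Assume the antecedent. If r is true, (q → r) ∨ (q & t) reduces to true regardless of the other variables. If r is false, the antecedent forces (r = F, t = F, q = F) or (r = F, t = T, q = F), and (q → r) ∨ (q & t) holds there. Either way (q → r) ∨ (q & t) holds.

[⇐] This fails. Under r = T, t = F, q = F, the left side is false but the right side is true.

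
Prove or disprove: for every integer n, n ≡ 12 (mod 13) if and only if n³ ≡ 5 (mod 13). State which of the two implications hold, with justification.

(⟹) This fails: take n = 12. Then 12 ≡ 12 (mod 13), but 12³ = 1728 ≡ 12 (mod 13), not 5.

(⟸) This fails: take n = 7. Then 7³ = 343 ≡ 5 (mod 13), yet 7 ≡ 7 (mod 13), not 12.

(⇒) fails and (⇐) fails.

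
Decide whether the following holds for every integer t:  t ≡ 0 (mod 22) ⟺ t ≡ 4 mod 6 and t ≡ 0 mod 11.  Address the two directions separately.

Only the converse holds.

(⇐) If t ≡ 4 (mod 6) and t ≡ 0 (mod 11), then by the Chinese remainder theorem t ≡ 22 (mod 66). Since 22 ≡ 0 (mod 22) and 22 ∣ 66, we get t ≡ 0 (mod 22).

(⇒) This fails: t = 0 gives 0 ≡ 0 (mod 22) but 0 ≡ 0 (mod 6), so the conjunction on the right does not hold.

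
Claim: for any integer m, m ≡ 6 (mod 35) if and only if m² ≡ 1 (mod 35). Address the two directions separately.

[⇒] Suppose m ≡ 6 (mod 35). Write m = 35j + 6. Then (35j + 6)² = 1225j² + 420j + 36 = 35(35j² + 12j + 1) + 1, so m² ≡ 1 (mod 35).

[⇐] This fails: take m = 1. Then 1² = 1 ≡ 1 (mod 35), yet 1 ≡ 1 (mod 35), not 6.

Only the forward direction holds.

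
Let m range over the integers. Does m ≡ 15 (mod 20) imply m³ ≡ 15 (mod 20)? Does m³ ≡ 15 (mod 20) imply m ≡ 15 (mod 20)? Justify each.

Equivalent; both directions hold.

(⟹) Suppose m ≡ 15 (mod 20). Write m = 20j + 15. Then (20j + 15)³ = 8000j³ + 18000j² + 13500j + 3375 = 20(400j³ + 900j² + 675j + 168) + 15, so m³ ≡ 15 (mod 20).

(⟸) Conversely, suppose m³ ≡ 15 (mod 20). The only residue r in {0, …, 19} with r³ ≡ 15 (mod 20) is r = 15, so m ≡ 15 (mod 20).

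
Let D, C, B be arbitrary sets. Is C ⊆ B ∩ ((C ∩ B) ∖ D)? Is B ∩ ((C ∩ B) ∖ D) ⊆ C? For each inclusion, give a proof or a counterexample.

(⊆) fails; (⊇) holds.

(⊇) Let x ∈ B ∩ ((C ∩ B) ∖ D). Then x ∈ C ∩ B and x ∉ D, from which x ∈ C.

(⊆) This inclusion fails. Take D = ∅, C = {1}, B = ∅; then 1 ∈ C but 1 ∉ B ∩ ((C ∩ B) ∖ D).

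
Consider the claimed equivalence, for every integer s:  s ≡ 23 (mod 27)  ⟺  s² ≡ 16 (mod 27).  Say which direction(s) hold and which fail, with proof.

(⟹) Suppose s ≡ 23 (mod 27). Write s = 27j + 23. Then (27j + 23)² = 729j² + 1242j + 529 = 27(27j² + 46j + 19) + 16, so s² ≡ 16 (mod 27).

(⟸) This fails: take s = 4. Then 4² = 16 ≡ 16 (mod 27), yet 4 ≡ 4 (mod 27), not 23.

Not equivalent: only (⇒) holds.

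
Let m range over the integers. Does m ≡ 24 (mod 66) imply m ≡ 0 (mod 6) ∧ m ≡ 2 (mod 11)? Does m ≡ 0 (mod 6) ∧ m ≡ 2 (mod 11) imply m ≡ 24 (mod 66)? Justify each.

[⇒] Suppose m ≡ 24 (mod 66); write m = 66j + 24. Since 6 ∣ 66, reducing mod 6 gives m ≡ 24 ≡ 0 (mod 6); since 11 ∣ 66, reducing mod 11 gives m ≡ 24 ≡ 2 (mod 11).

[⇐] Conversely, if m ≡ 0 (mod 6) and m ≡ 2 (mod 11), then by the Chinese remainder theorem m ≡ 24 (mod 66). This is exactly m ≡ 24 (mod 66).

Both implications hold.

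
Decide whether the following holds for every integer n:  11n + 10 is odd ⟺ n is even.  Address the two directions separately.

Both directions fail.

(⟹) This fails: n = 5 gives 11n + 10 = 65, which is odd, but 5 is odd, not even.

(⟸) This also fails: n = 4 is even, but 11n + 10 = 54 is even, not odd.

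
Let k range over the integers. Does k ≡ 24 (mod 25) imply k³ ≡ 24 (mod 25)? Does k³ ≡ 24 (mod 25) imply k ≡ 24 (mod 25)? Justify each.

(⇒) Suppose k ≡ 24 (mod 25). Write k = 25j + 24. Then (25j + 24)³ = 15625j³ + 45000j² + 43200j + 13824 = 25(625j³ + 1800j² + 1728j + 552) + 24, so k³ ≡ 24 (mod 25).

(⇐) Conversely, suppose k³ ≡ 24 (mod 25). The only residue r in {0, …, 24} with r³ ≡ 24 (mod 25) is r = 24, so k ≡ 24 (mod 25).

Both implications hold.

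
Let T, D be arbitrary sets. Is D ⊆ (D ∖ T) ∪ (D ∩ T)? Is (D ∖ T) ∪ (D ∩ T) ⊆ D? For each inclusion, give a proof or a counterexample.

Both inclusions hold.

Forward inclusion. Let x ∈ D. Then either x ∈ D and x ∉ T; or x ∈ T ∩ D. In each case x ∈ (D ∖ T) ∪ (D ∩ T), so D ⊆ (D ∖ T) ∪ (D ∩ T).

Reverse inclusion. Let x ∈ (D ∖ T) ∪ (D ∩ T). Then either x ∈ D and x ∉ T; or x ∈ T ∩ D. In each case x ∈ D, so (D ∖ T) ∪ (D ∩ T) ⊆ D.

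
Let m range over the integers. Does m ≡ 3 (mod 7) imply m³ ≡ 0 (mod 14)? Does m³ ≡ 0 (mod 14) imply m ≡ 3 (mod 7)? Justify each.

Forward direction. This fails: take m = 3. Then 3 ≡ 3 (mod 7), but 3³ = 27 ≡ 13 (mod 14), not 0.

Converse. This fails: take m = 0. Then 0³ = 0 ≡ 0 (mod 14), yet 0 ≡ 0 (mod 7), not 3.

Neither implication holds.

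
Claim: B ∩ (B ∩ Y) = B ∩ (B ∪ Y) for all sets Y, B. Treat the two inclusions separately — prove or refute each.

(⊆) holds; (⊇) fails.

Forward inclusion. Let x ∈ B ∩ (B ∩ Y). Then x ∈ Y ∩ B, from which x ∈ B ∩ (B ∪ Y).

Reverse inclusion. This inclusion fails. Take Y = ∅, B = {1}; then 1 ∈ B ∩ (B ∪ Y) but 1 ∉ B ∩ (B ∩ Y).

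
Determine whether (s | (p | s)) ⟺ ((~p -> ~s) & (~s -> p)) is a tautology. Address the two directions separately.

(⇒) This fails. Under s = T, p = F, the left side is true but the right side is false.

(⇐) Assume the antecedent. If s is true, s | (p | s) reduces to true regardless of the other variables. If s is false, the antecedent forces (s = F, p = T), and s | (p | s) holds there. Either way s | (p | s) holds.

The forward direction fails; the converse holds.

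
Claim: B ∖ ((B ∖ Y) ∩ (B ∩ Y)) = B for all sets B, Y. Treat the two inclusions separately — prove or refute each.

The two sets are equal.

Forward inclusion. Let x ∈ B ∖ ((B ∖ Y) ∩ (B ∩ Y)). Then either x ∈ B and x ∉ Y; or x ∈ B ∩ Y. In each case x ∈ B, so B ∖ ((B ∖ Y) ∩ (B ∩ Y)) ⊆ B.

Reverse inclusion. Let x ∈ B. Then either x ∈ B and x ∉ Y; or x ∈ B ∩ Y. In each case x ∈ B ∖ ((B ∖ Y) ∩ (B ∩ Y)), so B ⊆ B ∖ ((B ∖ Y) ∩ (B ∩ Y)).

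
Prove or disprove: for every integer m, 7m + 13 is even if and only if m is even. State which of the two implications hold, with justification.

(⟹) This fails: m = 7 gives 7m + 13 = 62, which is even, but 7 is odd, not even.

(⟸) This also fails: m = 2 is even, but 7m + 13 = 27 is odd, not even.

Both directions fail.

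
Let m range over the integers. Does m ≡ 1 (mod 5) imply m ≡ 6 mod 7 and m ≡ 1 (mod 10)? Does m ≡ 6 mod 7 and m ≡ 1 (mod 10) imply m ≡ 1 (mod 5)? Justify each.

Converse. If m ≡ 6 (mod 7) and m ≡ 1 (mod 10), then by the Chinese remainder theorem m ≡ 41 (mod 70). Since 41 ≡ 1 (mod 5) and 5 ∣ 70, we get m ≡ 1 (mod 5).

Forward direction. This fails: m = 1 gives 1 ≡ 1 (mod 5) but 1 ≡ 1 (mod 7), so the conjunction on the right does not hold.

Only the reverse direction holds.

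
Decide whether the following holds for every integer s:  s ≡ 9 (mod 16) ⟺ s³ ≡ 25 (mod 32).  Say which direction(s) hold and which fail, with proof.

The forward direction fails; the converse holds.

(⟹) This fails: take s = 25. Then 25 ≡ 9 (mod 16), but 25³ = 15625 ≡ 9 (mod 32), not 25.

(⟸) Conversely, the residues r modulo 32 with r³ ≡ 25 (mod 32) are exactly {9}, and each is ≡ 9 (mod 16).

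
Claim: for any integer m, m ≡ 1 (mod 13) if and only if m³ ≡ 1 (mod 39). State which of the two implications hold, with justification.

Neither direction holds.

(⟹) This fails: take m = 14. Then 14 ≡ 1 (mod 13), but 14³ = 2744 ≡ 14 (mod 39), not 1.

(⟸) This fails: take m = 16. Then 16³ = 4096 ≡ 1 (mod 39), yet 16 ≡ 3 (mod 13), not 1.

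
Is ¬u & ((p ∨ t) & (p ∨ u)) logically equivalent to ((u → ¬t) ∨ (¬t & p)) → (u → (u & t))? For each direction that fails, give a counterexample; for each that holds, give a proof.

[⇒] Assume the antecedent. If t is true, the consequent reduces to true regardless of the other variables. If t is false, the antecedent forces (t = F, p = T, u = F), and the consequent holds there. Either way the consequent holds.

[⇐] This fails. Under t = F, p = F, u = F, the left side is false but the right side is true.

Only the forward direction holds.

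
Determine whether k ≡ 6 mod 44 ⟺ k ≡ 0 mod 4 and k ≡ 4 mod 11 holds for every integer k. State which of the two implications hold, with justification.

Both directions fail.

[⇒] This fails: k = 6 gives 6 ≡ 6 (mod 44) but 6 ≡ 2 (mod 4), so the conjunction on the right does not hold.

[⇐] This fails: k = 4 satisfies both congruences on the right (4 ≡ 0 mod 4 and 4 ≡ 4 mod 11) yet 4 ≡ 4 (mod 44), not 6.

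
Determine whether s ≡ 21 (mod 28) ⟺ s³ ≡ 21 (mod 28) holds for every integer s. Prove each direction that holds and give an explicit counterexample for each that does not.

Both directions hold.

Converse. Suppose s³ ≡ 21 (mod 28). The only residue r in {0, …, 27} with r³ ≡ 21 (mod 28) is r = 21, so s ≡ 21 (mod 28).

Forward direction. Suppose s ≡ 21 (mod 28). Write s = 28j + 21. Then (28j + 21)³ = 21952j³ + 49392j² + 37044j + 9261 = 28(784j³ + 1764j² + 1323j + 330) + 21, so s³ ≡ 21 (mod 28).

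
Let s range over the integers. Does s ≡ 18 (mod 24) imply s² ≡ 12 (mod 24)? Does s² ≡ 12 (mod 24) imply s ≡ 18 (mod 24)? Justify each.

The forward direction holds; the converse fails.

(⟸) This fails: take s = 6. Then 6² = 36 ≡ 12 (mod 24), yet 6 ≡ 6 (mod 24), not 18.

(⟹) Suppose s ≡ 18 (mod 24). Write s = 24j + 18. Then (24j + 18)² = 576j² + 864j + 324 = 24(24j² + 36j + 13) + 12, so s² ≡ 12 (mod 24).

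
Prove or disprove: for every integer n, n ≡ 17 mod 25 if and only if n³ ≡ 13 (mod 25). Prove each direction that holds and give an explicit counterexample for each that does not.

Forward direction. Suppose n ≡ 17 mod 25. Write n = 25j + 17. Then (25j + 17)³ = 15625j³ + 31875j² + 21675j + 4913 = 25(625j³ + 1275j² + 867j + 196) + 13, so n³ ≡ 13 (mod 25).

Converse. Suppose n³ ≡ 13 (mod 25). The only residue r in {0, …, 24} with r³ ≡ 13 (mod 25) is r = 17, so n ≡ 17 (mod 25).

Both implications hold.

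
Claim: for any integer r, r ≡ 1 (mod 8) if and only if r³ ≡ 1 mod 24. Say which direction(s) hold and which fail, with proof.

Not equivalent: only (⇐) holds.

(⟹) This fails: take r = 9. Then 9 ≡ 1 (mod 8), but 9³ = 729 ≡ 9 (mod 24), not 1.

(⟸) Conversely, the residues r modulo 24 with r³ ≡ 1 (mod 24) are exactly {1}, and each is ≡ 1 (mod 8).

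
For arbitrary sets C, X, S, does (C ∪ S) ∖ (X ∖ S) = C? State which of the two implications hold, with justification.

Both inclusions fail.

(⊆) This inclusion fails. Take C = ∅, X = ∅, S = {1}; then 1 ∈ (C ∪ S) ∖ (X ∖ S) but 1 ∉ C.

(⊇) This inclusion fails. Take C = {1}, X = {1}, S = ∅; then 1 ∈ C but 1 ∉ (C ∪ S) ∖ (X ∖ S).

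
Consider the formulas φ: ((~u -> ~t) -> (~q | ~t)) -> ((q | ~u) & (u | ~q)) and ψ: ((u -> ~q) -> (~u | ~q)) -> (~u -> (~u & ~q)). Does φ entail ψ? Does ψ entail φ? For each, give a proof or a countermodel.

(⇒) holds; (⇐) fails.

[⇒] Assume the antecedent. If u is true, the consequent reduces to true regardless of the other variables. If u is false, the antecedent forces (u = F, t = F, q = F) or (u = F, t = T, q = F), and the consequent holds there. Either way the consequent holds.

[⇐] This fails. Under u = T, t = F, q = F, the left side is false but the right side is true.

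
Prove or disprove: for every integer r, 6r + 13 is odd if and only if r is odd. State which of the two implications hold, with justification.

Not equivalent: only (⇐) holds.

(⇒) This fails: take r = 0. Then 6r + 13 = 13, which is odd, yet r = 0 is even, not odd.

(⇐) Suppose r is odd. Since 6 is even, 6r is even for every r, so 6r + 13 has the same parity as 13, which is odd. Hence 6r + 13 is odd.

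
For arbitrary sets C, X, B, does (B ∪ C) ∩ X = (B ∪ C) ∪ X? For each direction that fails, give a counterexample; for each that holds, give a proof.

(⊆) holds; (⊇) fails.

(⟹) Let x ∈ (B ∪ C) ∩ X. Then either x ∈ C ∩ X and x ∉ B; or x ∈ X ∩ B and x ∉ C; or x ∈ C ∩ X ∩ B. In each case x ∈ (B ∪ C) ∪ X, so (B ∪ C) ∩ X ⊆ (B ∪ C) ∪ X.

(⟸) This inclusion fails. Take C = {1}, X = ∅, B = ∅; then 1 ∈ (B ∪ C) ∪ X but 1 ∉ (B ∪ C) ∩ X.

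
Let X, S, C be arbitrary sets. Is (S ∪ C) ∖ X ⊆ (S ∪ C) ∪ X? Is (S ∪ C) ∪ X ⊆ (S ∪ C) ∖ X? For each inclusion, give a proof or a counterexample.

The sets are not equal: only the forward inclusion holds.

Forward inclusion. Let x ∈ (S ∪ C) ∖ X. Then either x ∈ S and x ∉ X, C; or x ∈ C and x ∉ X, S; or x ∈ S ∩ C and x ∉ X. In each case x ∈ (S ∪ C) ∪ X, so (S ∪ C) ∖ X ⊆ (S ∪ C) ∪ X.

Reverse inclusion. This inclusion fails. Take X = {1}, S = ∅, C = ∅; then 1 ∈ (S ∪ C) ∪ X but 1 ∉ (S ∪ C) ∖ X.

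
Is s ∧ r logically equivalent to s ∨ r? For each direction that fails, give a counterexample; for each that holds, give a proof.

Not equivalent: only (⇒) holds.

Forward direction. Assume the antecedent. If r is true, s ∨ r reduces to true regardless of the other variables. If r is false, the antecedent cannot hold. Either way s ∨ r holds.

Converse. This fails. Under r = T, s = F, the left side is false but the right side is true.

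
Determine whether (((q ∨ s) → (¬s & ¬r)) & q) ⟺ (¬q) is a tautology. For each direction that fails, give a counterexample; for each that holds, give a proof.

[⇒] This fails. Under r = F, q = T, s = F, the left side is true but the right side is false.

[⇐] This fails. Under r = F, q = F, s = F, the left side is false but the right side is true.

Neither direction holds.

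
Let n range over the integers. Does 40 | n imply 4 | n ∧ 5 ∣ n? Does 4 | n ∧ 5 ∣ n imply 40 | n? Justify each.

[⇐] This fails: take n = 20. Both 4 ∣ 20 and 5 ∣ 20, yet 20 is not a multiple of 40 (since 20 = 0·40 + 20), so 40 ∤ 20.

[⇒] If 40 ∣ n, write n = 40q. Since 40 = 10·4, n = 4·(10q), so 4 ∣ n; and since 40 = 8·5, n = 5·(8q), so 5 ∣ n.

Only the forward direction holds.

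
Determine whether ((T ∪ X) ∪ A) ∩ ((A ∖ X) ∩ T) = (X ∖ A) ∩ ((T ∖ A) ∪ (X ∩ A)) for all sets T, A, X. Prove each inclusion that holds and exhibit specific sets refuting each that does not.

(⊆) fails and (⊇) fails.

Forward inclusion. This inclusion fails. Take T = {1}, A = {1}, X = ∅; then 1 ∈ ((T ∪ X) ∪ A) ∩ ((A ∖ X) ∩ T) but 1 ∉ (X ∖ A) ∩ ((T ∖ A) ∪ (X ∩ A)).

Reverse inclusion. This inclusion fails. Take T = {1}, A = ∅, X = {1}; then 1 ∈ (X ∖ A) ∩ ((T ∖ A) ∪ (X ∩ A)) but 1 ∉ ((T ∪ X) ∪ A) ∩ ((A ∖ X) ∩ T).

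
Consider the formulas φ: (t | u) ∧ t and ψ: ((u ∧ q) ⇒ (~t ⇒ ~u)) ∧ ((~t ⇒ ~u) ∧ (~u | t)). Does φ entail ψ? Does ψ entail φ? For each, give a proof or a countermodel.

Only the forward implication holds.

Converse. This fails. Under u = F, q = F, t = F, the left side is false but the right side is true.

Forward direction. Assume the antecedent. If u is true, the antecedent forces (u = T, q = F, t = T) or (u = T, q = T, t = T), and the consequent holds there. If u is false, the consequent reduces to true regardless of the other variables. Either way the consequent holds.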